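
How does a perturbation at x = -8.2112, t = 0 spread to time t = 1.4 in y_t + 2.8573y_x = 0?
At x = -4.21098. The characteristic carries data from (-8.2112, 0) to (-4.21098, 1.4).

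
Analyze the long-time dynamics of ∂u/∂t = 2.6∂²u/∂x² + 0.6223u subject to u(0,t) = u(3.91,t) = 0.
Long-time behavior: u → 0. Diffusion dominates reaction (r=0.6223 < κπ²/L²≈1.68); solution decays.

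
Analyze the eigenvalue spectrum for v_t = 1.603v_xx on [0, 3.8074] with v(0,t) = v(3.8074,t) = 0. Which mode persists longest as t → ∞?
Eigenvalues: λₙ = 1.603n²π²/3.8074².
First three modes:
  n=1: λ₁ = 1.603π²/3.8074² ≈ 1.091
  n=2: λ₂ = 6.412π²/3.8074² ≈ 4.366 (4× faster decay)
  n=3: λ₃ = 14.427π²/3.8074² ≈ 9.822 (9× faster decay)
As t → ∞, higher modes decay exponentially faster. The n=1 mode dominates: v ~ c₁ sin(πx/3.8074) e^{-λ₁t}.
Decay rate: λ₁ = 1.603π²/3.8074² ≈ 1.091.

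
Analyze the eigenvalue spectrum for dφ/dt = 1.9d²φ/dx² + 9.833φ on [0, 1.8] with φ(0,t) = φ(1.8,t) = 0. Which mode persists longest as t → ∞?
Eigenvalues: λₙ = 1.9n²π²/1.8² - 9.833.
First three modes:
  n=1: λ₁ = 1.9π²/1.8² - 9.833 ≈ -4.045
  n=2: λ₂ = 7.6π²/1.8² - 9.833 ≈ 13.318
  n=3: λ₃ = 17.1π²/1.8² - 9.833 ≈ 42.257
Since 1.9π²/1.8² ≈ 5.788 < 9.833, λ₁ < 0.
The n=1 mode grows fastest (−λₙ is largest for n=1) → dominates.
Asymptotic: φ ~ c₁ sin(πx/1.8) e^{4.045t} (exponential growth at rate −λ₁ ≈ 4.045).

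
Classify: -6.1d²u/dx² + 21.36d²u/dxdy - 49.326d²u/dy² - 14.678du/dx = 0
Elliptic (discriminant = -747.3048).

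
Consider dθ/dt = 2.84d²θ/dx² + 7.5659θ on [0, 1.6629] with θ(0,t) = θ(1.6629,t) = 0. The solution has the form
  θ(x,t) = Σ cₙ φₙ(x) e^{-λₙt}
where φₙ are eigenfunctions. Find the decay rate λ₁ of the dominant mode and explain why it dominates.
Eigenvalues: λₙ = 2.84n²π²/1.6629² - 7.5659.
First three modes:
  n=1: λ₁ = 2.84π²/1.6629² - 7.5659 ≈ 2.571
  n=2: λ₂ = 11.36π²/1.6629² - 7.5659 ≈ 32.98
  n=3: λ₃ = 25.56π²/1.6629² - 7.5659 ≈ 83.662
Since 2.84π²/1.6629² ≈ 10.136 > 7.5659, all λₙ > 0.
The n=1 mode decays slowest → dominates as t → ∞.
Asymptotic: θ ~ c₁ sin(πx/1.6629) e^{-λ₁t} with decay rate λ₁ ≈ 2.571.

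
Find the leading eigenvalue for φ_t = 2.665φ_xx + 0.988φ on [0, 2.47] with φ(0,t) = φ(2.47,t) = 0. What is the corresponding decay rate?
Eigenvalues: λₙ = 2.665n²π²/2.47² - 0.988.
First three modes:
  n=1: λ₁ = 2.665π²/2.47² - 0.988 ≈ 3.323
  n=2: λ₂ = 10.66π²/2.47² - 0.988 ≈ 16.257
  n=3: λ₃ = 23.985π²/2.47² - 0.988 ≈ 37.813
Since 2.665π²/2.47² ≈ 4.311 > 0.988, all λₙ > 0.
The n=1 mode decays slowest → dominates as t → ∞.
Asymptotic: φ ~ c₁ sin(πx/2.47) e^{-λ₁t} with decay rate λ₁ ≈ 3.323.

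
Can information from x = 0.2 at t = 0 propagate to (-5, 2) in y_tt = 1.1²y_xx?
No. The domain of dependence is [-7.2, -2.8], and 0.2 is outside this interval.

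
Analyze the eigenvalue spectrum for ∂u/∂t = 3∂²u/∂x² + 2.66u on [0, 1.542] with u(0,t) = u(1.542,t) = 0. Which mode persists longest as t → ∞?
Eigenvalues: λₙ = 3n²π²/1.542² - 2.66.
First three modes:
  n=1: λ₁ = 3π²/1.542² - 2.66 ≈ 9.792
  n=2: λ₂ = 12π²/1.542² - 2.66 ≈ 47.15
  n=3: λ₃ = 27π²/1.542² - 2.66 ≈ 109.411
Since 3π²/1.542² ≈ 12.452 > 2.66, all λₙ > 0.
The n=1 mode decays slowest → dominates as t → ∞.
Asymptotic: u ~ c₁ sin(πx/1.542) e^{-λ₁t} with decay rate λ₁ ≈ 9.792.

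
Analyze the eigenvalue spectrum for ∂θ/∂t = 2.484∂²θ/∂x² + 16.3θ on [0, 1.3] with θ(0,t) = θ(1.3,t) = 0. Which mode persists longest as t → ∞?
Eigenvalues: λₙ = 2.484n²π²/1.3² - 16.3.
First three modes:
  n=1: λ₁ = 2.484π²/1.3² - 16.3 ≈ -1.793
  n=2: λ₂ = 9.936π²/1.3² - 16.3 ≈ 41.726
  n=3: λ₃ = 22.356π²/1.3² - 16.3 ≈ 114.259
Since 2.484π²/1.3² ≈ 14.507 < 16.3, λ₁ < 0.
The n=1 mode grows fastest (−λₙ is largest for n=1) → dominates.
Asymptotic: θ ~ c₁ sin(πx/1.3) e^{1.793t} (exponential growth at rate −λ₁ ≈ 1.793).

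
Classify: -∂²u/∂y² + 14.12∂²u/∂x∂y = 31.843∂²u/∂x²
Rewriting in standard form: -31.843∂²u/∂x² + 14.12∂²u/∂x∂y - ∂²u/∂y² = 0. Hyperbolic (discriminant = 72.0024).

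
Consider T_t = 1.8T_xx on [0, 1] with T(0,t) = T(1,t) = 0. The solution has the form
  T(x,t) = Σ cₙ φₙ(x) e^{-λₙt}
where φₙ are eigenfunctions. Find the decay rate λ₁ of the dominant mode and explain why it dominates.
Eigenvalues: λₙ = 1.8n²π².
First three modes:
  n=1: λ₁ = 1.8π² ≈ 17.765
  n=2: λ₂ = 7.2π² ≈ 71.061 (4× faster decay)
  n=3: λ₃ = 16.2π² ≈ 159.888 (9× faster decay)
As t → ∞, higher modes decay exponentially faster. The n=1 mode dominates: T ~ c₁ sin(πx) e^{-λ₁t}.
Decay rate: λ₁ = 1.8π² ≈ 17.765.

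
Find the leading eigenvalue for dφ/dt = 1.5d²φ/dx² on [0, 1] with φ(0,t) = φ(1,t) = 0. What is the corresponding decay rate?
Eigenvalues: λₙ = 1.5n²π².
First three modes:
  n=1: λ₁ = 1.5π² ≈ 14.804
  n=2: λ₂ = 6π² ≈ 59.218 (4× faster decay)
  n=3: λ₃ = 13.5π² ≈ 133.24 (9× faster decay)
As t → ∞, higher modes decay exponentially faster. The n=1 mode dominates: φ ~ c₁ sin(πx) e^{-λ₁t}.
Decay rate: λ₁ = 1.5π² ≈ 14.804.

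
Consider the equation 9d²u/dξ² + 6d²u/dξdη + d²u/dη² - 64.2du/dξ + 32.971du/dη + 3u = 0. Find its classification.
Parabolic. (A = 9, B = 6, C = 1 gives B² - 4AC = 0.)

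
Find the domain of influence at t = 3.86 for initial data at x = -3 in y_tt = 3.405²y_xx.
Domain of influence: [-16.1433, 10.1433]. Data at x = -3 spreads outward at speed 3.405.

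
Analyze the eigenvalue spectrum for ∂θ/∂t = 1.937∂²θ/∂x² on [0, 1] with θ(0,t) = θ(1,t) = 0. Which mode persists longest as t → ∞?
Eigenvalues: λₙ = 1.937n²π².
First three modes:
  n=1: λ₁ = 1.937π² ≈ 19.117
  n=2: λ₂ = 7.748π² ≈ 76.47 (4× faster decay)
  n=3: λ₃ = 17.433π² ≈ 172.057 (9× faster decay)
As t → ∞, higher modes decay exponentially faster. The n=1 mode dominates: θ ~ c₁ sin(πx) e^{-λ₁t}.
Decay rate: λ₁ = 1.937π² ≈ 19.117.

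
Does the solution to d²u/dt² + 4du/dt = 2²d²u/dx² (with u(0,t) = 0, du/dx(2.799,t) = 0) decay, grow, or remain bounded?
u → 0. Damping (γ=4) dissipates energy; oscillations decay exponentially.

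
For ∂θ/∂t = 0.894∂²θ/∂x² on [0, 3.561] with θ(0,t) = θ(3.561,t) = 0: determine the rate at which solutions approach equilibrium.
Eigenvalues: λₙ = 0.894n²π²/3.561².
First three modes:
  n=1: λ₁ = 0.894π²/3.561² ≈ 0.696
  n=2: λ₂ = 3.576π²/3.561² ≈ 2.783 (4× faster decay)
  n=3: λ₃ = 8.046π²/3.561² ≈ 6.262 (9× faster decay)
As t → ∞, higher modes decay exponentially faster. The n=1 mode dominates: θ ~ c₁ sin(πx/3.561) e^{-λ₁t}.
Decay rate: λ₁ = 0.894π²/3.561² ≈ 0.696.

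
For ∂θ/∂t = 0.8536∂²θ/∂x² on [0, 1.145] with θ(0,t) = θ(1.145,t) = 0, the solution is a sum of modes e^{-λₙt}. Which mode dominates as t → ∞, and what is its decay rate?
Eigenvalues: λₙ = 0.8536n²π²/1.145².
First three modes:
  n=1: λ₁ = 0.8536π²/1.145² ≈ 6.426
  n=2: λ₂ = 3.4144π²/1.145² ≈ 25.704 (4× faster decay)
  n=3: λ₃ = 7.6824π²/1.145² ≈ 57.834 (9× faster decay)
As t → ∞, higher modes decay exponentially faster. The n=1 mode dominates: θ ~ c₁ sin(πx/1.145) e^{-λ₁t}.
Decay rate: λ₁ = 0.8536π²/1.145² ≈ 6.426.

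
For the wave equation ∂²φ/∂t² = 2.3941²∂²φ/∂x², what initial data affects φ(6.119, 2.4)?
Domain of dependence: [0.37316, 11.86484]. Signals travel at speed 2.3941, so data within |x - 6.119| ≤ 2.3941·2.4 = 5.74584 can reach the point.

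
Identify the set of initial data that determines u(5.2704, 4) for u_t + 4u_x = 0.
A single point: x = -10.7296. The characteristic through (5.2704, 4) is x - 4t = const, so x = 5.2704 - 4·4 = -10.7296.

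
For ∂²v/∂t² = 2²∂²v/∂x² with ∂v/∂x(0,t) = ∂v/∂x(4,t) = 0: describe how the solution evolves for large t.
v oscillates about a mean that drifts linearly in t (generically unbounded; no decay). There is no damping, so the nonconstant modes persist as standing waves (energy conserved, no decay). But with Neumann conditions at both ends the constant mode has eigenvalue 0: the spatial mean M(t) of v satisfies M'' = 0, so M(t) = M(0) + M'(0)·t. Unless the initial velocity has zero mean (∫v_t(x,0)dx = 0), the solution grows linearly in t (unbounded, though not exponentially); if it does have zero mean, the solution stays bounded and simply oscillates.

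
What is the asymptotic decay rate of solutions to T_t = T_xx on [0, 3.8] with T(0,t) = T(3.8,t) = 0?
Eigenvalues: λₙ = n²π²/3.8².
First three modes:
  n=1: λ₁ = π²/3.8² ≈ 0.683
  n=2: λ₂ = 4π²/3.8² ≈ 2.734 (4× faster decay)
  n=3: λ₃ = 9π²/3.8² ≈ 6.151 (9× faster decay)
As t → ∞, higher modes decay exponentially faster. The n=1 mode dominates: T ~ c₁ sin(πx/3.8) e^{-λ₁t}.
Decay rate: λ₁ = π²/3.8² ≈ 0.683.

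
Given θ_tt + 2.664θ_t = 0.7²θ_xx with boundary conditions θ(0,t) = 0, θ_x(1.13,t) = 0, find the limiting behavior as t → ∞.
θ → 0. Damping (γ=2.664) dissipates energy; oscillations decay exponentially.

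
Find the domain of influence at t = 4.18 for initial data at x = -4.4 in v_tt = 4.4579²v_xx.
Domain of influence: [-23.034022, 14.234022]. Data at x = -4.4 spreads outward at speed 4.4579.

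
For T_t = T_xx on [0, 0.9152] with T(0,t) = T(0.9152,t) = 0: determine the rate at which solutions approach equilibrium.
Eigenvalues: λₙ = n²π²/0.9152².
First three modes:
  n=1: λ₁ = π²/0.9152² ≈ 11.783
  n=2: λ₂ = 4π²/0.9152² ≈ 47.133 (4× faster decay)
  n=3: λ₃ = 9π²/0.9152² ≈ 106.05 (9× faster decay)
As t → ∞, higher modes decay exponentially faster. The n=1 mode dominates: T ~ c₁ sin(πx/0.9152) e^{-λ₁t}.
Decay rate: λ₁ = π²/0.9152² ≈ 11.783.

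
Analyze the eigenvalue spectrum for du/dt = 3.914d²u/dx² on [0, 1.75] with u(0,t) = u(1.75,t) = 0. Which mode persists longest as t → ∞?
Eigenvalues: λₙ = 3.914n²π²/1.75².
First three modes:
  n=1: λ₁ = 3.914π²/1.75² ≈ 12.614
  n=2: λ₂ = 15.656π²/1.75² ≈ 50.455 (4× faster decay)
  n=3: λ₃ = 35.226π²/1.75² ≈ 113.524 (9× faster decay)
As t → ∞, higher modes decay exponentially faster. The n=1 mode dominates: u ~ c₁ sin(πx/1.75) e^{-λ₁t}.
Decay rate: λ₁ = 3.914π²/1.75² ≈ 12.614.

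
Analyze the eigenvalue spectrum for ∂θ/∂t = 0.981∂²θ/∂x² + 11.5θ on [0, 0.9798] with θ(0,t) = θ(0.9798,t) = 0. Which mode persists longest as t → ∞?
Eigenvalues: λₙ = 0.981n²π²/0.9798² - 11.5.
First three modes:
  n=1: λ₁ = 0.981π²/0.9798² - 11.5 ≈ -1.415
  n=2: λ₂ = 3.924π²/0.9798² - 11.5 ≈ 28.842
  n=3: λ₃ = 8.829π²/0.9798² - 11.5 ≈ 79.269
Since 0.981π²/0.9798² ≈ 10.085 < 11.5, λ₁ < 0.
The n=1 mode grows fastest (−λₙ is largest for n=1) → dominates.
Asymptotic: θ ~ c₁ sin(πx/0.9798) e^{1.415t} (exponential growth at rate −λ₁ ≈ 1.415).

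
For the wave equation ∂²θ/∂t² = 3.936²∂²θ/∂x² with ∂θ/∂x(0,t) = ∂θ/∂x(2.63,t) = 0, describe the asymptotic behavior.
θ oscillates about a mean that drifts linearly in t (generically unbounded; no decay). There is no damping, so the nonconstant modes persist as standing waves (energy conserved, no decay). But with Neumann conditions at both ends the constant mode has eigenvalue 0: the spatial mean M(t) of θ satisfies M'' = 0, so M(t) = M(0) + M'(0)·t. Unless the initial velocity has zero mean (∫θ_t(x,0)dx = 0), the solution grows linearly in t (unbounded, though not exponentially); if it does have zero mean, the solution stays bounded and simply oscillates.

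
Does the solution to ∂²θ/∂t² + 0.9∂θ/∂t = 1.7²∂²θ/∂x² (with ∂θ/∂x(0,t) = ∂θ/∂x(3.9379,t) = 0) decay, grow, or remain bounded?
θ → constant (steady state). Damping (γ=0.9) dissipates the nonconstant modes; with Neumann BCs the spatial average obeys M''+γM'=0 and tends to a finite limit.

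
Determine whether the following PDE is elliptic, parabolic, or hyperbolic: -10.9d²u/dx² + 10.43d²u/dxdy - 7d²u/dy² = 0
Coefficients: A = -10.9, B = 10.43, C = -7. B² - 4AC = -196.4151, which is negative, so the equation is elliptic.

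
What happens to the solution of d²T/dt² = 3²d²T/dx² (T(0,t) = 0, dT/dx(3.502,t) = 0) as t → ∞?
T oscillates (no decay). Energy is conserved; the solution oscillates indefinitely as standing waves.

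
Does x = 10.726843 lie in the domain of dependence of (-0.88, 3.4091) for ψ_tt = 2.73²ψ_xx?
No. The domain of dependence is [-10.186843, 8.426843], and 10.726843 is outside this interval.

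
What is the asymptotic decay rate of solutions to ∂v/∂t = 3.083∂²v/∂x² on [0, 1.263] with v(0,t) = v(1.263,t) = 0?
Eigenvalues: λₙ = 3.083n²π²/1.263².
First three modes:
  n=1: λ₁ = 3.083π²/1.263² ≈ 19.075
  n=2: λ₂ = 12.332π²/1.263² ≈ 76.3 (4× faster decay)
  n=3: λ₃ = 27.747π²/1.263² ≈ 171.676 (9× faster decay)
As t → ∞, higher modes decay exponentially faster. The n=1 mode dominates: v ~ c₁ sin(πx/1.263) e^{-λ₁t}.
Decay rate: λ₁ = 3.083π²/1.263² ≈ 19.075.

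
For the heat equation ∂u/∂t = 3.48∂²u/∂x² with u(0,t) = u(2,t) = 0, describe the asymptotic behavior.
u → 0. Heat diffuses out through both boundaries.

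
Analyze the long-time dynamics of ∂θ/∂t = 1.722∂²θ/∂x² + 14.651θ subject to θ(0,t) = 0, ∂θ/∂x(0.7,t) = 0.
Long-time behavior: θ grows unboundedly. Reaction dominates diffusion (r=14.651 > κπ²/(4L²)≈8.67); solution grows exponentially.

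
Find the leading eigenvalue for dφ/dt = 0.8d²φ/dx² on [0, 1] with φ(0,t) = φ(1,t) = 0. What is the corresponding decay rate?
Eigenvalues: λₙ = 0.8n²π².
First three modes:
  n=1: λ₁ = 0.8π² ≈ 7.896
  n=2: λ₂ = 3.2π² ≈ 31.583 (4× faster decay)
  n=3: λ₃ = 7.2π² ≈ 71.061 (9× faster decay)
As t → ∞, higher modes decay exponentially faster. The n=1 mode dominates: φ ~ c₁ sin(πx) e^{-λ₁t}.
Decay rate: λ₁ = 0.8π² ≈ 7.896.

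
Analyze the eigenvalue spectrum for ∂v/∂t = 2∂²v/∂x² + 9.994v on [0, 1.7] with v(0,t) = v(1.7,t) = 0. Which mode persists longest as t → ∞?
Eigenvalues: λₙ = 2n²π²/1.7² - 9.994.
First three modes:
  n=1: λ₁ = 2π²/1.7² - 9.994 ≈ -3.164
  n=2: λ₂ = 8π²/1.7² - 9.994 ≈ 17.327
  n=3: λ₃ = 18π²/1.7² - 9.994 ≈ 51.478
Since 2π²/1.7² ≈ 6.83 < 9.994, λ₁ < 0.
The n=1 mode grows fastest (−λₙ is largest for n=1) → dominates.
Asymptotic: v ~ c₁ sin(πx/1.7) e^{3.164t} (exponential growth at rate −λ₁ ≈ 3.164).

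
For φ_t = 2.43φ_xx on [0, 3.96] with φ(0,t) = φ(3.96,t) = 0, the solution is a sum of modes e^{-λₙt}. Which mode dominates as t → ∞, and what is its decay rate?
Eigenvalues: λₙ = 2.43n²π²/3.96².
First three modes:
  n=1: λ₁ = 2.43π²/3.96² ≈ 1.529
  n=2: λ₂ = 9.72π²/3.96² ≈ 6.118 (4× faster decay)
  n=3: λ₃ = 21.87π²/3.96² ≈ 13.764 (9× faster decay)
As t → ∞, higher modes decay exponentially faster. The n=1 mode dominates: φ ~ c₁ sin(πx/3.96) e^{-λ₁t}.
Decay rate: λ₁ = 2.43π²/3.96² ≈ 1.529.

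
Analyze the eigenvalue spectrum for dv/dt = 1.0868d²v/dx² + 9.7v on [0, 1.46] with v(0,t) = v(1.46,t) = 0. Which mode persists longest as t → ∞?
Eigenvalues: λₙ = 1.0868n²π²/1.46² - 9.7.
First three modes:
  n=1: λ₁ = 1.0868π²/1.46² - 9.7 ≈ -4.668
  n=2: λ₂ = 4.3472π²/1.46² - 9.7 ≈ 10.428
  n=3: λ₃ = 9.7812π²/1.46² - 9.7 ≈ 35.588
Since 1.0868π²/1.46² ≈ 5.032 < 9.7, λ₁ < 0.
The n=1 mode grows fastest (−λₙ is largest for n=1) → dominates.
Asymptotic: v ~ c₁ sin(πx/1.46) e^{4.668t} (exponential growth at rate −λ₁ ≈ 4.668).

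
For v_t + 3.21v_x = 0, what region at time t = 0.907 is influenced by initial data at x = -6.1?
At x = -3.18853. The characteristic carries data from (-6.1, 0) to (-3.18853, 0.907).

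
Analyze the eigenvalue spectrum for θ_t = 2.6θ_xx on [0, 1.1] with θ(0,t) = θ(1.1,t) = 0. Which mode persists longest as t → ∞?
Eigenvalues: λₙ = 2.6n²π²/1.1².
First three modes:
  n=1: λ₁ = 2.6π²/1.1² ≈ 21.207
  n=2: λ₂ = 10.4π²/1.1² ≈ 84.83 (4× faster decay)
  n=3: λ₃ = 23.4π²/1.1² ≈ 190.867 (9× faster decay)
As t → ∞, higher modes decay exponentially faster. The n=1 mode dominates: θ ~ c₁ sin(πx/1.1) e^{-λ₁t}.
Decay rate: λ₁ = 2.6π²/1.1² ≈ 21.207.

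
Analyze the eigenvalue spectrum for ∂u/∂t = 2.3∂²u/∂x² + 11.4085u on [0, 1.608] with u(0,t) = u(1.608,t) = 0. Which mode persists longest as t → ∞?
Eigenvalues: λₙ = 2.3n²π²/1.608² - 11.4085.
First three modes:
  n=1: λ₁ = 2.3π²/1.608² - 11.4085 ≈ -2.629
  n=2: λ₂ = 9.2π²/1.608² - 11.4085 ≈ 23.708
  n=3: λ₃ = 20.7π²/1.608² - 11.4085 ≈ 67.604
Since 2.3π²/1.608² ≈ 8.779 < 11.4085, λ₁ < 0.
The n=1 mode grows fastest (−λₙ is largest for n=1) → dominates.
Asymptotic: u ~ c₁ sin(πx/1.608) e^{2.629t} (exponential growth at rate −λ₁ ≈ 2.629).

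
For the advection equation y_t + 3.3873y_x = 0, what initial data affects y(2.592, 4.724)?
A single point: x = -13.4096052. The characteristic through (2.592, 4.724) is x - 3.3873t = const, so x = 2.592 - 3.3873·4.724 = -13.4096052.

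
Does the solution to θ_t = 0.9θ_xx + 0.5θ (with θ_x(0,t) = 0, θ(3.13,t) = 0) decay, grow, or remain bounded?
θ grows unboundedly. Reaction dominates diffusion (r=0.5 > κπ²/(4L²)≈0.23); solution grows exponentially.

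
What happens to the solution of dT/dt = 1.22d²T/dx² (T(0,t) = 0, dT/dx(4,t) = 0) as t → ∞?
T → 0. Heat escapes through the Dirichlet boundary.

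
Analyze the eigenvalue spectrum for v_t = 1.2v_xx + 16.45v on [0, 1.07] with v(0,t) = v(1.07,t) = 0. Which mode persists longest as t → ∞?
Eigenvalues: λₙ = 1.2n²π²/1.07² - 16.45.
First three modes:
  n=1: λ₁ = 1.2π²/1.07² - 16.45 ≈ -6.105
  n=2: λ₂ = 4.8π²/1.07² - 16.45 ≈ 24.928
  n=3: λ₃ = 10.8π²/1.07² - 16.45 ≈ 76.651
Since 1.2π²/1.07² ≈ 10.345 < 16.45, λ₁ < 0.
The n=1 mode grows fastest (−λₙ is largest for n=1) → dominates.
Asymptotic: v ~ c₁ sin(πx/1.07) e^{6.105t} (exponential growth at rate −λ₁ ≈ 6.105).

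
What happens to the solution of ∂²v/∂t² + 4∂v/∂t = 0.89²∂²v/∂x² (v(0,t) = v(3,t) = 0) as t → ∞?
v → 0. Damping (γ=4) dissipates energy; oscillations decay exponentially.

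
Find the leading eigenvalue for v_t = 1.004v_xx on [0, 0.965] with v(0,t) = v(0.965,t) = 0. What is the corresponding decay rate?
Eigenvalues: λₙ = 1.004n²π²/0.965².
First three modes:
  n=1: λ₁ = 1.004π²/0.965² ≈ 10.641
  n=2: λ₂ = 4.016π²/0.965² ≈ 42.564 (4× faster decay)
  n=3: λ₃ = 9.036π²/0.965² ≈ 95.768 (9× faster decay)
As t → ∞, higher modes decay exponentially faster. The n=1 mode dominates: v ~ c₁ sin(πx/0.965) e^{-λ₁t}.
Decay rate: λ₁ = 1.004π²/0.965² ≈ 10.641.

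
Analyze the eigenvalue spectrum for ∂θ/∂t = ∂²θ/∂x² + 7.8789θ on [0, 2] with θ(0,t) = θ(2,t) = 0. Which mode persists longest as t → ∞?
Eigenvalues: λₙ = n²π²/2² - 7.8789.
First three modes:
  n=1: λ₁ = π²/2² - 7.8789 ≈ -5.411
  n=2: λ₂ = 4π²/2² - 7.8789 ≈ 1.991
  n=3: λ₃ = 9π²/2² - 7.8789 ≈ 14.328
Since π²/2² ≈ 2.467 < 7.8789, λ₁ < 0.
The n=1 mode grows fastest (−λₙ is largest for n=1) → dominates.
Asymptotic: θ ~ c₁ sin(πx/2) e^{5.411t} (exponential growth at rate −λ₁ ≈ 5.411).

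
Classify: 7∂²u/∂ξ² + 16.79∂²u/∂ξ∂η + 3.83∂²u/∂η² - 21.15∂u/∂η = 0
Hyperbolic (discriminant = 174.6641).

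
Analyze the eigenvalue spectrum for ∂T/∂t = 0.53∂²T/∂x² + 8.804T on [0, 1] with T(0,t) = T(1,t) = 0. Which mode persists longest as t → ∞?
Eigenvalues: λₙ = 0.53n²π²/1² - 8.804.
First three modes:
  n=1: λ₁ = 0.53π² - 8.804 ≈ -3.573
  n=2: λ₂ = 2.12π² - 8.804 ≈ 12.12
  n=3: λ₃ = 4.77π² - 8.804 ≈ 38.274
Since 0.53π² ≈ 5.231 < 8.804, λ₁ < 0.
The n=1 mode grows fastest (−λₙ is largest for n=1) → dominates.
Asymptotic: T ~ c₁ sin(πx/1) e^{3.573t} (exponential growth at rate −λ₁ ≈ 3.573).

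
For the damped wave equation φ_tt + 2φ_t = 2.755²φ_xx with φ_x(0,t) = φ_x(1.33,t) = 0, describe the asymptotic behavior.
φ → constant (steady state). Damping (γ=2) dissipates the nonconstant modes; with Neumann BCs the spatial average obeys M''+γM'=0 and tends to a finite limit.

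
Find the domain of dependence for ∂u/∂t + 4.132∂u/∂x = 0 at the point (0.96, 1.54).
A single point: x = -5.40328. The characteristic through (0.96, 1.54) is x - 4.132t = const, so x = 0.96 - 4.132·1.54 = -5.40328.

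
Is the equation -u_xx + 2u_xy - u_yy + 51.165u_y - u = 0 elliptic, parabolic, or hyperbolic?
Computing B² - 4AC with A = -1, B = 2, C = -1: discriminant = 0 (zero). Answer: parabolic.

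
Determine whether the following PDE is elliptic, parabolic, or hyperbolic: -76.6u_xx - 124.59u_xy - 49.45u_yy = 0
Coefficients: A = -76.6, B = -124.59, C = -49.45. B² - 4AC = 371.1881, which is positive, so the equation is hyperbolic.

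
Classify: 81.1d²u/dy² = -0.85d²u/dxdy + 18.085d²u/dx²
Rewriting in standard form: -18.085d²u/dx² + 0.85d²u/dxdy + 81.1d²u/dy² = 0. Hyperbolic (discriminant = 5867.4965).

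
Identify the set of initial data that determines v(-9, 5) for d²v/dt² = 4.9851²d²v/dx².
Domain of dependence: [-33.9255, 15.9255]. Signals travel at speed 4.9851, so data within |x - -9| ≤ 4.9851·5 = 24.9255 can reach the point.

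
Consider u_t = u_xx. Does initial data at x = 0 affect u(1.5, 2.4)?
Yes, for any finite x. The heat equation has infinite propagation speed, so all initial data affects all points at any t > 0.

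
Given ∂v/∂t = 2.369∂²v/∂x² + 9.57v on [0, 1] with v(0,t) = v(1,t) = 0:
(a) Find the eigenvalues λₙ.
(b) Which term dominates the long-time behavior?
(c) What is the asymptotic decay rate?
Eigenvalues: λₙ = 2.369n²π²/1² - 9.57.
First three modes:
  n=1: λ₁ = 2.369π² - 9.57 ≈ 13.811
  n=2: λ₂ = 9.476π² - 9.57 ≈ 83.954
  n=3: λ₃ = 21.321π² - 9.57 ≈ 200.86
Since 2.369π² ≈ 23.381 > 9.57, all λₙ > 0.
The n=1 mode decays slowest → dominates as t → ∞.
Asymptotic: v ~ c₁ sin(πx/1) e^{-λ₁t} with decay rate λ₁ ≈ 13.811.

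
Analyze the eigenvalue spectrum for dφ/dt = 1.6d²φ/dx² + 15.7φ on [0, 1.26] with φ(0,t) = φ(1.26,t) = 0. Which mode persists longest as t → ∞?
Eigenvalues: λₙ = 1.6n²π²/1.26² - 15.7.
First three modes:
  n=1: λ₁ = 1.6π²/1.26² - 15.7 ≈ -5.753
  n=2: λ₂ = 6.4π²/1.26² - 15.7 ≈ 24.087
  n=3: λ₃ = 14.4π²/1.26² - 15.7 ≈ 73.82
Since 1.6π²/1.26² ≈ 9.947 < 15.7, λ₁ < 0.
The n=1 mode grows fastest (−λₙ is largest for n=1) → dominates.
Asymptotic: φ ~ c₁ sin(πx/1.26) e^{5.753t} (exponential growth at rate −λ₁ ≈ 5.753).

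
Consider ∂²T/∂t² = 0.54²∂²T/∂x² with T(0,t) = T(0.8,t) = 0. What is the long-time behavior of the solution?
As t → ∞, T oscillates (no decay). Energy is conserved; the solution oscillates indefinitely as standing waves.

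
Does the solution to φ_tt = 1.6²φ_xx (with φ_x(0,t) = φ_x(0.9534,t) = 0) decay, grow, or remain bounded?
φ oscillates about a mean that drifts linearly in t (generically unbounded; no decay). There is no damping, so the nonconstant modes persist as standing waves (energy conserved, no decay). But with Neumann conditions at both ends the constant mode has eigenvalue 0: the spatial mean M(t) of φ satisfies M'' = 0, so M(t) = M(0) + M'(0)·t. Unless the initial velocity has zero mean (∫φ_t(x,0)dx = 0), the solution grows linearly in t (unbounded, though not exponentially); if it does have zero mean, the solution stays bounded and simply oscillates.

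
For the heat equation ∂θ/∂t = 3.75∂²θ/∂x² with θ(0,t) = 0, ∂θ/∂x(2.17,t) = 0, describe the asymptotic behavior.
θ → 0. Heat escapes through the Dirichlet boundary.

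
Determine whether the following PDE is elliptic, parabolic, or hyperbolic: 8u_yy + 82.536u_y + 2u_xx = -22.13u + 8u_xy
Rewriting in standard form: 2u_xx - 8u_xy + 8u_yy + 82.536u_y + 22.13u = 0. Coefficients: A = 2, B = -8, C = 8. B² - 4AC = 0, which is zero, so the equation is parabolic.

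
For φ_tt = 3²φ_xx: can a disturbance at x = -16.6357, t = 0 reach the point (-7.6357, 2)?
No. The domain of dependence is [-13.6357, -1.6357], and -16.6357 is outside this interval.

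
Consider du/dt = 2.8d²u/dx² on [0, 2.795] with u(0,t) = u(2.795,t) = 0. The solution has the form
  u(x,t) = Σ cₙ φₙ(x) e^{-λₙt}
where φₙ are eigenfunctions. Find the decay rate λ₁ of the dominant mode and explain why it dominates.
Eigenvalues: λₙ = 2.8n²π²/2.795².
First three modes:
  n=1: λ₁ = 2.8π²/2.795² ≈ 3.537
  n=2: λ₂ = 11.2π²/2.795² ≈ 14.15 (4× faster decay)
  n=3: λ₃ = 25.2π²/2.795² ≈ 31.837 (9× faster decay)
As t → ∞, higher modes decay exponentially faster. The n=1 mode dominates: u ~ c₁ sin(πx/2.795) e^{-λ₁t}.
Decay rate: λ₁ = 2.8π²/2.795² ≈ 3.537.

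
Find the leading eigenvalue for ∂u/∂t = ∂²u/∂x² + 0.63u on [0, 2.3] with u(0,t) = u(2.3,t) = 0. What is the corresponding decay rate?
Eigenvalues: λₙ = n²π²/2.3² - 0.63.
First three modes:
  n=1: λ₁ = π²/2.3² - 0.63 ≈ 1.236
  n=2: λ₂ = 4π²/2.3² - 0.63 ≈ 6.833
  n=3: λ₃ = 9π²/2.3² - 0.63 ≈ 16.161
Since π²/2.3² ≈ 1.866 > 0.63, all λₙ > 0.
The n=1 mode decays slowest → dominates as t → ∞.
Asymptotic: u ~ c₁ sin(πx/2.3) e^{-λ₁t} with decay rate λ₁ ≈ 1.236.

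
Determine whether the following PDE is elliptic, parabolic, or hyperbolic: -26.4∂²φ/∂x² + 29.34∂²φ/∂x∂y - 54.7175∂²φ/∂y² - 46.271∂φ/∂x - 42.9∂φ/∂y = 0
Coefficients: A = -26.4, B = 29.34, C = -54.7175. B² - 4AC = -4917.3324, which is negative, so the equation is elliptic.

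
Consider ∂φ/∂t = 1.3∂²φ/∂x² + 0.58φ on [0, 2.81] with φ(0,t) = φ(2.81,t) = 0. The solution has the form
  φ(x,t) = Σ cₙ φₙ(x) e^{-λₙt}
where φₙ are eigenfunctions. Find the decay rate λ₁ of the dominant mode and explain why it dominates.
Eigenvalues: λₙ = 1.3n²π²/2.81² - 0.58.
First three modes:
  n=1: λ₁ = 1.3π²/2.81² - 0.58 ≈ 1.045
  n=2: λ₂ = 5.2π²/2.81² - 0.58 ≈ 5.92
  n=3: λ₃ = 11.7π²/2.81² - 0.58 ≈ 14.044
Since 1.3π²/2.81² ≈ 1.625 > 0.58, all λₙ > 0.
The n=1 mode decays slowest → dominates as t → ∞.
Asymptotic: φ ~ c₁ sin(πx/2.81) e^{-λ₁t} with decay rate λ₁ ≈ 1.045.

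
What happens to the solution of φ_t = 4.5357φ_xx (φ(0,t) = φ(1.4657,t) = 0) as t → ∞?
φ → 0. Heat diffuses out through both boundaries.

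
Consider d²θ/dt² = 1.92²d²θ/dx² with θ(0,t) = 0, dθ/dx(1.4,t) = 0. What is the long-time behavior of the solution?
As t → ∞, θ oscillates (no decay). Energy is conserved; the solution oscillates indefinitely as standing waves.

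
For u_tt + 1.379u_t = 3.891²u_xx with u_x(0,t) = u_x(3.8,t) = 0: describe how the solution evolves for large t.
u → constant (steady state). Damping (γ=1.379) dissipates the nonconstant modes; with Neumann BCs the spatial average obeys M''+γM'=0 and tends to a finite limit.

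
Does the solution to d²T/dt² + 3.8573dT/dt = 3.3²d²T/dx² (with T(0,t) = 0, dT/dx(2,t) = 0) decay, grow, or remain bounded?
T → 0. Damping (γ=3.8573) dissipates energy; oscillations decay exponentially.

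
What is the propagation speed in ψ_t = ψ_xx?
Infinite. The heat equation is parabolic, not hyperbolic, so disturbances propagate instantly.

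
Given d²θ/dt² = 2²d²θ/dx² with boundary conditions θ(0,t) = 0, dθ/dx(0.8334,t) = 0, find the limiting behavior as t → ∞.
θ oscillates (no decay). Energy is conserved; the solution oscillates indefinitely as standing waves.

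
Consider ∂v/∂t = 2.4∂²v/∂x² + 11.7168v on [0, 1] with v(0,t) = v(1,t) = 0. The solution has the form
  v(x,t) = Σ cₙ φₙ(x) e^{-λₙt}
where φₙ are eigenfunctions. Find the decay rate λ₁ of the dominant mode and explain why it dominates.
Eigenvalues: λₙ = 2.4n²π²/1² - 11.7168.
First three modes:
  n=1: λ₁ = 2.4π² - 11.7168 ≈ 11.97
  n=2: λ₂ = 9.6π² - 11.7168 ≈ 83.031
  n=3: λ₃ = 21.6π² - 11.7168 ≈ 201.467
Since 2.4π² ≈ 23.687 > 11.7168, all λₙ > 0.
The n=1 mode decays slowest → dominates as t → ∞.
Asymptotic: v ~ c₁ sin(πx/1) e^{-λ₁t} with decay rate λ₁ ≈ 11.97.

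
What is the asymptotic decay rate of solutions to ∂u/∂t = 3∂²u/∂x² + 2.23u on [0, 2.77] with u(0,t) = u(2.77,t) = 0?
Eigenvalues: λₙ = 3n²π²/2.77² - 2.23.
First three modes:
  n=1: λ₁ = 3π²/2.77² - 2.23 ≈ 1.629
  n=2: λ₂ = 12π²/2.77² - 2.23 ≈ 13.206
  n=3: λ₃ = 27π²/2.77² - 2.23 ≈ 32.5
Since 3π²/2.77² ≈ 3.859 > 2.23, all λₙ > 0.
The n=1 mode decays slowest → dominates as t → ∞.
Asymptotic: u ~ c₁ sin(πx/2.77) e^{-λ₁t} with decay rate λ₁ ≈ 1.629.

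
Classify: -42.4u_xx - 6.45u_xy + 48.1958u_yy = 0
Hyperbolic (discriminant = 8215.61018).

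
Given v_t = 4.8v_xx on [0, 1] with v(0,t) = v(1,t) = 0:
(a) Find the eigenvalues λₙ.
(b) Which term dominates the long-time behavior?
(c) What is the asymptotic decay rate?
Eigenvalues: λₙ = 4.8n²π².
First three modes:
  n=1: λ₁ = 4.8π² ≈ 47.374
  n=2: λ₂ = 19.2π² ≈ 189.496 (4× faster decay)
  n=3: λ₃ = 43.2π² ≈ 426.367 (9× faster decay)
As t → ∞, higher modes decay exponentially faster. The n=1 mode dominates: v ~ c₁ sin(πx) e^{-λ₁t}.
Decay rate: λ₁ = 4.8π² ≈ 47.374.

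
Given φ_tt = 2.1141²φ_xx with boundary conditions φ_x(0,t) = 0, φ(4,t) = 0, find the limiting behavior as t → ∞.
φ oscillates (no decay). Energy is conserved; the solution oscillates indefinitely as standing waves.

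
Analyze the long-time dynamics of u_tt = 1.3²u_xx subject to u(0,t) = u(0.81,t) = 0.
Long-time behavior: u oscillates (no decay). Energy is conserved; the solution oscillates indefinitely as standing waves.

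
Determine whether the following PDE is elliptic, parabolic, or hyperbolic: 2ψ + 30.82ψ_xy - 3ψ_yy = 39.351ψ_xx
Rewriting in standard form: -39.351ψ_xx + 30.82ψ_xy - 3ψ_yy + 2ψ = 0. Coefficients: A = -39.351, B = 30.82, C = -3. B² - 4AC = 477.6604, which is positive, so the equation is hyperbolic.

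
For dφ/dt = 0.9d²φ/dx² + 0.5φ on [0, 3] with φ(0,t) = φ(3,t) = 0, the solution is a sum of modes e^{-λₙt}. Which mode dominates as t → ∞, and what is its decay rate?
Eigenvalues: λₙ = 0.9n²π²/3² - 0.5.
First three modes:
  n=1: λ₁ = 0.9π²/3² - 0.5 ≈ 0.487
  n=2: λ₂ = 3.6π²/3² - 0.5 ≈ 3.448
  n=3: λ₃ = 8.1π²/3² - 0.5 ≈ 8.383
Since 0.9π²/3² ≈ 0.987 > 0.5, all λₙ > 0.
The n=1 mode decays slowest → dominates as t → ∞.
Asymptotic: φ ~ c₁ sin(πx/3) e^{-λ₁t} with decay rate λ₁ ≈ 0.487.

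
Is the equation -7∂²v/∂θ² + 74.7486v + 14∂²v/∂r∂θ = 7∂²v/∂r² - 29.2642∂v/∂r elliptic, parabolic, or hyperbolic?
Rewriting in standard form: -7∂²v/∂r² + 14∂²v/∂r∂θ - 7∂²v/∂θ² + 29.2642∂v/∂r + 74.7486v = 0. Computing B² - 4AC with A = -7, B = 14, C = -7: discriminant = 0 (zero). Answer: parabolic.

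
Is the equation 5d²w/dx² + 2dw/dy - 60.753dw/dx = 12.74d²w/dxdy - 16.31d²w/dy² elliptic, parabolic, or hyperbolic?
Rewriting in standard form: 5d²w/dx² - 12.74d²w/dxdy + 16.31d²w/dy² - 60.753dw/dx + 2dw/dy = 0. Computing B² - 4AC with A = 5, B = -12.74, C = 16.31: discriminant = -163.8924 (negative). Answer: elliptic.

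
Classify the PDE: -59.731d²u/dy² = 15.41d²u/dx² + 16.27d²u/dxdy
Rewriting in standard form: -15.41d²u/dx² - 16.27d²u/dxdy - 59.731d²u/dy² = 0. A = -15.41, B = -16.27, C = -59.731. Discriminant B² - 4AC = -3417.10594. Since -3417.10594 < 0, elliptic.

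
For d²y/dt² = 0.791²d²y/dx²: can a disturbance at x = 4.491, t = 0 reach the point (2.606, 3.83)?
Yes. The domain of dependence is [-0.42353, 5.63553], and 4.491 ∈ [-0.42353, 5.63553].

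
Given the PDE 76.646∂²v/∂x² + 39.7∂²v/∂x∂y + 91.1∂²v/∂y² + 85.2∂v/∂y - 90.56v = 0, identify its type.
The second-order coefficients are A = 76.646, B = 39.7, C = 91.1. Since B² - 4AC = -26353.7124 < 0, this is an elliptic PDE.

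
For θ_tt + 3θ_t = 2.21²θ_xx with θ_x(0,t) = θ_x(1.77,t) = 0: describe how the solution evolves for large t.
θ → constant (steady state). Damping (γ=3) dissipates the nonconstant modes; with Neumann BCs the spatial average obeys M''+γM'=0 and tends to a finite limit.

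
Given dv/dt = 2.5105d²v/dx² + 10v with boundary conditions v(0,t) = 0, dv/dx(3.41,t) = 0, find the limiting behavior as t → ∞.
v grows unboundedly. Reaction dominates diffusion (r=10 > κπ²/(4L²)≈0.53); solution grows exponentially.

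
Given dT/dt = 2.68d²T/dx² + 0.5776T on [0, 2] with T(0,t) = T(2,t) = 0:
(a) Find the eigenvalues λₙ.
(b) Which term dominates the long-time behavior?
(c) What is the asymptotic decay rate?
Eigenvalues: λₙ = 2.68n²π²/2² - 0.5776.
First three modes:
  n=1: λ₁ = 2.68π²/2² - 0.5776 ≈ 6.035
  n=2: λ₂ = 10.72π²/2² - 0.5776 ≈ 25.873
  n=3: λ₃ = 24.12π²/2² - 0.5776 ≈ 58.936
Since 2.68π²/2² ≈ 6.613 > 0.5776, all λₙ > 0.
The n=1 mode decays slowest → dominates as t → ∞.
Asymptotic: T ~ c₁ sin(πx/2) e^{-λ₁t} with decay rate λ₁ ≈ 6.035.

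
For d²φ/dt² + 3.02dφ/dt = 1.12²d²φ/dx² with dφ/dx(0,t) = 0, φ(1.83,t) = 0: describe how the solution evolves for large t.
φ → 0. Damping (γ=3.02) dissipates energy; oscillations decay exponentially.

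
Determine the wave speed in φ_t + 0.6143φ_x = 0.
Speed = 0.6143. Information travels along x - 0.6143t = const (rightward).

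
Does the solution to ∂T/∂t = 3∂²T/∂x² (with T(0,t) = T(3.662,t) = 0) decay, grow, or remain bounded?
T → 0. Heat diffuses out through both boundaries.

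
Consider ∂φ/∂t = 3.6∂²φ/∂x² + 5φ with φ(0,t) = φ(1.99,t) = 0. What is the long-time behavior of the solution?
As t → ∞, φ → 0. Diffusion dominates reaction (r=5 < κπ²/L²≈8.97); solution decays.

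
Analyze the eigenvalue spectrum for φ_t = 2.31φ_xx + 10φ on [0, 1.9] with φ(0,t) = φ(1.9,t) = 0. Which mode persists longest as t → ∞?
Eigenvalues: λₙ = 2.31n²π²/1.9² - 10.
First three modes:
  n=1: λ₁ = 2.31π²/1.9² - 10 ≈ -3.685
  n=2: λ₂ = 9.24π²/1.9² - 10 ≈ 15.262
  n=3: λ₃ = 20.79π²/1.9² - 10 ≈ 46.839
Since 2.31π²/1.9² ≈ 6.315 < 10, λ₁ < 0.
The n=1 mode grows fastest (−λₙ is largest for n=1) → dominates.
Asymptotic: φ ~ c₁ sin(πx/1.9) e^{3.685t} (exponential growth at rate −λ₁ ≈ 3.685).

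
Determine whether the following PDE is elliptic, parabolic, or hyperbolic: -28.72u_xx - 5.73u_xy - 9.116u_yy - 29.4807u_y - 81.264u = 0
Coefficients: A = -28.72, B = -5.73, C = -9.116. B² - 4AC = -1014.41318, which is negative, so the equation is elliptic.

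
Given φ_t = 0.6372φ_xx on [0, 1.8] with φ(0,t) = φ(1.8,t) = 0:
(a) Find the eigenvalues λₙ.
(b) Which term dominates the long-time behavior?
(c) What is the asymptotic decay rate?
Eigenvalues: λₙ = 0.6372n²π²/1.8².
First three modes:
  n=1: λ₁ = 0.6372π²/1.8² ≈ 1.941
  n=2: λ₂ = 2.5488π²/1.8² ≈ 7.764 (4× faster decay)
  n=3: λ₃ = 5.7348π²/1.8² ≈ 17.469 (9× faster decay)
As t → ∞, higher modes decay exponentially faster. The n=1 mode dominates: φ ~ c₁ sin(πx/1.8) e^{-λ₁t}.
Decay rate: λ₁ = 0.6372π²/1.8² ≈ 1.941.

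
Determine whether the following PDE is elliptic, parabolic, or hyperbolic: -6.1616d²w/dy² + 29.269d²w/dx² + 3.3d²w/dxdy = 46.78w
Rewriting in standard form: 29.269d²w/dx² + 3.3d²w/dxdy - 6.1616d²w/dy² - 46.78w = 0. Coefficients: A = 29.269, B = 3.3, C = -6.1616. B² - 4AC = 732.2654816, which is positive, so the equation is hyperbolic.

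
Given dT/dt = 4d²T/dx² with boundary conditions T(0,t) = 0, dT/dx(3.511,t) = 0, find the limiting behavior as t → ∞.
T → 0. Heat escapes through the Dirichlet boundary.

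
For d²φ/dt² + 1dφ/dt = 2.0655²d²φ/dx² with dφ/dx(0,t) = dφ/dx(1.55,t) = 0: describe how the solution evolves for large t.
φ → constant (steady state). Damping (γ=1) dissipates the nonconstant modes; with Neumann BCs the spatial average obeys M''+γM'=0 and tends to a finite limit.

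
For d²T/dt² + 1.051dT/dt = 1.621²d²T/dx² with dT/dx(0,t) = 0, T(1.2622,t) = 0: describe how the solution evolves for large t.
T → 0. Damping (γ=1.051) dissipates energy; oscillations decay exponentially.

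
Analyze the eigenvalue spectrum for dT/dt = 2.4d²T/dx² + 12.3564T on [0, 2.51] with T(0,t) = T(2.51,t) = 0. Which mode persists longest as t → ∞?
Eigenvalues: λₙ = 2.4n²π²/2.51² - 12.3564.
First three modes:
  n=1: λ₁ = 2.4π²/2.51² - 12.3564 ≈ -8.597
  n=2: λ₂ = 9.6π²/2.51² - 12.3564 ≈ 2.683
  n=3: λ₃ = 21.6π²/2.51² - 12.3564 ≈ 21.482
Since 2.4π²/2.51² ≈ 3.76 < 12.3564, λ₁ < 0.
The n=1 mode grows fastest (−λₙ is largest for n=1) → dominates.
Asymptotic: T ~ c₁ sin(πx/2.51) e^{8.597t} (exponential growth at rate −λ₁ ≈ 8.597).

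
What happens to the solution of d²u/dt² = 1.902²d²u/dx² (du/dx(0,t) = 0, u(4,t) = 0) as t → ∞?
u oscillates (no decay). Energy is conserved; the solution oscillates indefinitely as standing waves.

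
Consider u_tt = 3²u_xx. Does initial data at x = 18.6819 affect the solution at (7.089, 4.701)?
Yes. The domain of dependence is [-7.014, 21.192], and 18.6819 ∈ [-7.014, 21.192].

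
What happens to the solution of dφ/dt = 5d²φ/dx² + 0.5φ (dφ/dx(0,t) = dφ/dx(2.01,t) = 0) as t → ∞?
φ grows unboundedly. With Neumann BCs the constant mode has diffusion eigenvalue 0, so any r > 0 makes it grow like e^(0.5t); solution grows exponentially.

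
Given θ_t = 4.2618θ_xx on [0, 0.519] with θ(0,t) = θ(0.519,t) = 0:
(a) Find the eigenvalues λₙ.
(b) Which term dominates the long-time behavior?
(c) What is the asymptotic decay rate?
Eigenvalues: λₙ = 4.2618n²π²/0.519².
First three modes:
  n=1: λ₁ = 4.2618π²/0.519² ≈ 156.156
  n=2: λ₂ = 17.0472π²/0.519² ≈ 624.623 (4× faster decay)
  n=3: λ₃ = 38.3562π²/0.519² ≈ 1405.402 (9× faster decay)
As t → ∞, higher modes decay exponentially faster. The n=1 mode dominates: θ ~ c₁ sin(πx/0.519) e^{-λ₁t}.
Decay rate: λ₁ = 4.2618π²/0.519² ≈ 156.156.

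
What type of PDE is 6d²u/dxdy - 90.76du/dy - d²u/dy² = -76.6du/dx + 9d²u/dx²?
Rewriting in standard form: -9d²u/dx² + 6d²u/dxdy - d²u/dy² + 76.6du/dx - 90.76du/dy = 0. With A = -9, B = 6, C = -1, the discriminant is 0. This is a parabolic PDE.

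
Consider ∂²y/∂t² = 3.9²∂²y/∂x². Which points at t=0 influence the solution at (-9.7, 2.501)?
Domain of dependence: [-19.4539, 0.0539]. Signals travel at speed 3.9, so data within |x - -9.7| ≤ 3.9·2.501 = 9.7539 can reach the point.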